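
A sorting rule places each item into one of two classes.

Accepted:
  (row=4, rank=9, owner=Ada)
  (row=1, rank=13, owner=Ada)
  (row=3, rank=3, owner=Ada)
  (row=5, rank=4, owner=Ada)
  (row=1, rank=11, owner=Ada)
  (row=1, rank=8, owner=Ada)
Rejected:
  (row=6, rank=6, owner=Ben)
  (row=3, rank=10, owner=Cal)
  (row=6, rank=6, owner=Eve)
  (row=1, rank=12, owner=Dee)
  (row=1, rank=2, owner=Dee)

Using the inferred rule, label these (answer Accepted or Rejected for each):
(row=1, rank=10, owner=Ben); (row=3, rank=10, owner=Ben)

Rejected, Rejected

The pattern is that an item is 'Accepted' exactly when: owner is Ada.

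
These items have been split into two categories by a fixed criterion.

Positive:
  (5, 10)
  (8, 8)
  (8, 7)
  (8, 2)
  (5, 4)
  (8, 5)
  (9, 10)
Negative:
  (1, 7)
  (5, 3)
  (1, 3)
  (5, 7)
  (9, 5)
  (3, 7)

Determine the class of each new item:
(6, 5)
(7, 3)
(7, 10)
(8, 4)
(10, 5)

Positive, Negative, Positive, Positive, Positive

Every 'Positive' example satisfies: product is even. None of the 'Negative' examples do.
Positive: (6, 5), since 6·5 = 30.
Negative: (7, 3), since 7·3 = 21.
Positive: (7, 10), since 7·10 = 70.
Positive: (8, 4), since 8·4 = 32.
Positive: (10, 5), since 10·5 = 50.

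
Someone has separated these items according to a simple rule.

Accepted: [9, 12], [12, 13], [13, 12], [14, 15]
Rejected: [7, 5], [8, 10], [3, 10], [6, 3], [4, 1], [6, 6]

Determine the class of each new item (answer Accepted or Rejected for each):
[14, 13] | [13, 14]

A rule that fits every label: sum ≥ 21 — true of each 'Accepted' example, false of each 'Rejected' one.
Accepted: [14, 13], since 14+13 = 27.
Accepted: [13, 14], since 13+14 = 27.

Accepted, Accepted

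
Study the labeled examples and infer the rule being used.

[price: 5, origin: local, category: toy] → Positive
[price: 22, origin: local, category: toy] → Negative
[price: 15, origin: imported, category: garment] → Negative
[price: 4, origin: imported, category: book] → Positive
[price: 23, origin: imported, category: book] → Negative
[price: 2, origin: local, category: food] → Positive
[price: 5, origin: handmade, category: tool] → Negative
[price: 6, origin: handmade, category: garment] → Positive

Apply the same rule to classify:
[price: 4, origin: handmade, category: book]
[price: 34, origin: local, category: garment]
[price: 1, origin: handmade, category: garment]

Positive, Negative, Positive

One predicate separates the groups cleanly: category is not tool AND price ≤ 6.
[price: 4, origin: handmade, category: book]: Positive (category is book, price = 4). [price: 34, origin: local, category: garment]: Negative (category is garment, price = 34). [price: 1, origin: handmade, category: garment]: Positive (category is garment, price = 1).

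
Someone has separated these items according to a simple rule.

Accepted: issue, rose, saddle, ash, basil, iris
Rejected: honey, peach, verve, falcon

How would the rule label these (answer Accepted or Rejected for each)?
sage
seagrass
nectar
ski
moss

Accepted, Accepted, Rejected, Accepted, Accepted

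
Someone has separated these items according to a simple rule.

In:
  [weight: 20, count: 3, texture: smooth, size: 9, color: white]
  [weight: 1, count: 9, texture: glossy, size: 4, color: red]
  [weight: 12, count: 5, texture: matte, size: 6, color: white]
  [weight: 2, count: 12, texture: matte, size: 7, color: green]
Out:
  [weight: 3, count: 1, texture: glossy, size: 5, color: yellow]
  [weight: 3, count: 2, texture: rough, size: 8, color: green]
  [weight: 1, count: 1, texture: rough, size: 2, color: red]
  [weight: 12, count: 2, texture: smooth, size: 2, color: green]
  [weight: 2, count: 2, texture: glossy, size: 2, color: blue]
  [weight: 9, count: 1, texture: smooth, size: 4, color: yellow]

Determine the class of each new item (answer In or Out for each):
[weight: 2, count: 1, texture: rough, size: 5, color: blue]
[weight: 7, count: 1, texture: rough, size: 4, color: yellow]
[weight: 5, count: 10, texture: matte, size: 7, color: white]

Out, Out, In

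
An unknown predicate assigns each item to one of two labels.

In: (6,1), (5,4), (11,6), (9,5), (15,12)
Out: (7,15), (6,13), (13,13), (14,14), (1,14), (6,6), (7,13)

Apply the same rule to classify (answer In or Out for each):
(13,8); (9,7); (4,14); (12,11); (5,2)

In, In, Out, In, In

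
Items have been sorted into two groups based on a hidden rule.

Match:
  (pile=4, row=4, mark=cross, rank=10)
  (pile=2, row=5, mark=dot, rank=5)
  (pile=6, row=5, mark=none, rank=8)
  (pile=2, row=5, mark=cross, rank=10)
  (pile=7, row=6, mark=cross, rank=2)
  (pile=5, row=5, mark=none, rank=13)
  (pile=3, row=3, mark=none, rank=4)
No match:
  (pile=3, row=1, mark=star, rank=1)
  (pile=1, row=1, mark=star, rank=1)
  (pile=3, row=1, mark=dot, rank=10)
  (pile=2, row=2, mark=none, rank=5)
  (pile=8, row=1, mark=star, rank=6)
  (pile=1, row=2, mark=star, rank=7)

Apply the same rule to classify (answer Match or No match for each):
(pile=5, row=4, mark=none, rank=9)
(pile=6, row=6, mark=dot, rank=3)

Match, Match

The pattern is that an item is 'Match' exactly when: row ≥ 3.
(pile=5, row=4, mark=none, rank=9) — row = 4, hence Match.
(pile=6, row=6, mark=dot, rank=3) — row = 6, hence Match.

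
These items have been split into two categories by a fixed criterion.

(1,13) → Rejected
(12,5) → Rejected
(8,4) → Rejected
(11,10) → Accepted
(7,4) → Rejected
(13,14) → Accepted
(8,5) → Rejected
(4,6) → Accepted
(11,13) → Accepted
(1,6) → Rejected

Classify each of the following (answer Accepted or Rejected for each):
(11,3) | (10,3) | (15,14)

The distinguishing property — |first − second| ≤ 2 — holds for all the 'Accepted' cases and none of the 'Rejected' cases.

Rejected, Rejected, Accepted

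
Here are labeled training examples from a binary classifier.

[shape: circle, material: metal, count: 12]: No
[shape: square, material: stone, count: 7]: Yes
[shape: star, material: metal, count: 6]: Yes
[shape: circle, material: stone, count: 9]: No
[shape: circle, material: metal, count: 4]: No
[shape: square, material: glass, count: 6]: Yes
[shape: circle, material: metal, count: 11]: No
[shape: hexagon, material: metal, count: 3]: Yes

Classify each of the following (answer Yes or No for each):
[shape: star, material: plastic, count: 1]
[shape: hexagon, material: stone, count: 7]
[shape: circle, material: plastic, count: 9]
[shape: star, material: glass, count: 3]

Yes, Yes, No, Yes

The classifier is using: shape is not circle.
[shape: star, material: plastic, count: 1]: Yes (shape is star). [shape: hexagon, material: stone, count: 7]: Yes (shape is hexagon). [shape: circle, material: plastic, count: 9]: No (shape is circle). [shape: star, material: glass, count: 3]: Yes (shape is star).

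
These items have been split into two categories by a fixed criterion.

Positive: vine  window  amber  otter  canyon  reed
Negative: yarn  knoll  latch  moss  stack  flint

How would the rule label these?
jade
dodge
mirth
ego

Positive, Positive, Negative, Positive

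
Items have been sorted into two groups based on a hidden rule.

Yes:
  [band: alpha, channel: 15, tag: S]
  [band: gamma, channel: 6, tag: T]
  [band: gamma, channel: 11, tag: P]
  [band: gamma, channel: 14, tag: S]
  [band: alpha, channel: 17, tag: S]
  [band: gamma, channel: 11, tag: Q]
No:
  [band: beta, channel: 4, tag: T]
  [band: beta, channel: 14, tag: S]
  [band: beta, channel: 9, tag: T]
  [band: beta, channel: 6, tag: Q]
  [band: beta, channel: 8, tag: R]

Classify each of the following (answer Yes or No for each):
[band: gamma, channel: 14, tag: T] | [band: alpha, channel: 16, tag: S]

The pattern is that an item is 'Yes' exactly when: band is not beta.
[band: gamma, channel: 14, tag: T] — band is gamma, hence Yes. [band: alpha, channel: 16, tag: S] — band is alpha, hence Yes.

Yes, Yes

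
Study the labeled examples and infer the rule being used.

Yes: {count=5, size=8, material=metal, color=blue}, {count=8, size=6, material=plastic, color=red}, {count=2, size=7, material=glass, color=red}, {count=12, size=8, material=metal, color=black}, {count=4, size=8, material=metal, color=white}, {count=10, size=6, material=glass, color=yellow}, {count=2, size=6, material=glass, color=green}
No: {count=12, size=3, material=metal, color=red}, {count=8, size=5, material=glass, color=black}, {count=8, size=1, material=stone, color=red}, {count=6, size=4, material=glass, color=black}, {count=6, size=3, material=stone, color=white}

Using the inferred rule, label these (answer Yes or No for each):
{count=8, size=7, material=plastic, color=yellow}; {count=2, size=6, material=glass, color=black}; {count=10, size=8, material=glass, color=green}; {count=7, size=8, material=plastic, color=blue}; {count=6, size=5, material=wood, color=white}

A rule that fits every label: size ≥ 6 — true of each 'Yes' example, false of each 'No' one.
{count=8, size=7, material=plastic, color=yellow}: size = 7 — passes, so Yes.
{count=2, size=6, material=glass, color=black}: size = 6 — passes, so Yes.
{count=10, size=8, material=glass, color=green}: size = 8 — passes, so Yes.
{count=7, size=8, material=plastic, color=blue}: size = 8 — passes, so Yes.
{count=6, size=5, material=wood, color=white}: size = 5 — lacks this property, so No.

Yes, Yes, Yes, Yes, No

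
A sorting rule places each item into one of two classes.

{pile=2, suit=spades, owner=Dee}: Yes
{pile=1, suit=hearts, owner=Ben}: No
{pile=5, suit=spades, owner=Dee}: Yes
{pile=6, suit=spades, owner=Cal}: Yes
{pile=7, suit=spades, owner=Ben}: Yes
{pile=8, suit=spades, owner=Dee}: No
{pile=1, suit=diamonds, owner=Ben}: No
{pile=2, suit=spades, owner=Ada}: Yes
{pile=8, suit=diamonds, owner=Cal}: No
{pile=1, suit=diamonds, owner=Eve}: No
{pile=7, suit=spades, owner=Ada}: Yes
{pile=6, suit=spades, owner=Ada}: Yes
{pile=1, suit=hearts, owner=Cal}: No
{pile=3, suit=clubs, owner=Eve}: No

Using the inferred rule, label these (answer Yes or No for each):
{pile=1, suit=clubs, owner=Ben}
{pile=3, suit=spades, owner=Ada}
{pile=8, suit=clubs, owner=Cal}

The pattern is that an item is 'Yes' exactly when: suit is spades AND pile ≤ 7.
{pile=1, suit=clubs, owner=Ben}: suit is clubs, pile = 1, lacks this property → No.
{pile=3, suit=spades, owner=Ada}: suit is spades, pile = 3, fits → Yes.
{pile=8, suit=clubs, owner=Cal}: suit is clubs, pile = 8, lacks this property → No.

No, Yes, No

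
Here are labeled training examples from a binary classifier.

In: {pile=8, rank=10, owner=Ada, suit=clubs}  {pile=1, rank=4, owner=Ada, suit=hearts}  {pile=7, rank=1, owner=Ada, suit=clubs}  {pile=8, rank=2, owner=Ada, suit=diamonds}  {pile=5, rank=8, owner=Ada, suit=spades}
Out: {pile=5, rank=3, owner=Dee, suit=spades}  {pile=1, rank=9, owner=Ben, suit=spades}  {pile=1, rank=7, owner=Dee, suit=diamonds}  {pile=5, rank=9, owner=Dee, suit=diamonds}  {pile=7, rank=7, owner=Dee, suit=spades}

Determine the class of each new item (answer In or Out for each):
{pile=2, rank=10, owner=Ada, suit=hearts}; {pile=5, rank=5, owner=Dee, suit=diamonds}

All 'In' examples share one property — owner is Ada — and every 'Out' example lacks it.
In: {pile=2, rank=10, owner=Ada, suit=hearts}, since owner is Ada. Out: {pile=5, rank=5, owner=Dee, suit=diamonds}, since owner is Dee.

In, Out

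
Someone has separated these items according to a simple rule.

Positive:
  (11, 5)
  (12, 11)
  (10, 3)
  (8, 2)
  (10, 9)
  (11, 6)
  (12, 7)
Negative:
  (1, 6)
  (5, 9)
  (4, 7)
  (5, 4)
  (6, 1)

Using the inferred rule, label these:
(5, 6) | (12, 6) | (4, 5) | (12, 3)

Negative, Positive, Negative, Positive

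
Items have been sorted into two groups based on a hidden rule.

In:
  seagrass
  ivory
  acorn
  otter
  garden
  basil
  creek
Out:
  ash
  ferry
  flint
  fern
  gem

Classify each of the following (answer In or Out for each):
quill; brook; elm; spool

In, In, Out, In

The distinguishing property — has ≥ 2 vowels — holds for all the 'In' cases and none of the 'Out' cases.
quill: In (2 vowels).
brook: In (2 vowels).
elm: Out (1 vowel).
spool: In (2 vowels).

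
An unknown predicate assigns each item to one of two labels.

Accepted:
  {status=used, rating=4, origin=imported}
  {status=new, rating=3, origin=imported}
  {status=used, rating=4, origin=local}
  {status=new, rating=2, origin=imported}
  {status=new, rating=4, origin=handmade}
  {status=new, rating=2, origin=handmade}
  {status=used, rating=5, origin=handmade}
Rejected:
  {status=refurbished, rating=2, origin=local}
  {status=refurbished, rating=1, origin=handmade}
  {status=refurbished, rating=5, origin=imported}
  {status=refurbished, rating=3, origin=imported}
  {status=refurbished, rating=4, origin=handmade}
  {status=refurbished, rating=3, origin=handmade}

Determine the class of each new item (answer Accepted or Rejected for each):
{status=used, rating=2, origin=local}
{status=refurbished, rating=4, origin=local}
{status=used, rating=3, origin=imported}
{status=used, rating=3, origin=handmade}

Accepted, Rejected, Accepted, Accepted

A rule that fits every label: status is not refurbished — true of each 'Accepted' example, false of each 'Rejected' one.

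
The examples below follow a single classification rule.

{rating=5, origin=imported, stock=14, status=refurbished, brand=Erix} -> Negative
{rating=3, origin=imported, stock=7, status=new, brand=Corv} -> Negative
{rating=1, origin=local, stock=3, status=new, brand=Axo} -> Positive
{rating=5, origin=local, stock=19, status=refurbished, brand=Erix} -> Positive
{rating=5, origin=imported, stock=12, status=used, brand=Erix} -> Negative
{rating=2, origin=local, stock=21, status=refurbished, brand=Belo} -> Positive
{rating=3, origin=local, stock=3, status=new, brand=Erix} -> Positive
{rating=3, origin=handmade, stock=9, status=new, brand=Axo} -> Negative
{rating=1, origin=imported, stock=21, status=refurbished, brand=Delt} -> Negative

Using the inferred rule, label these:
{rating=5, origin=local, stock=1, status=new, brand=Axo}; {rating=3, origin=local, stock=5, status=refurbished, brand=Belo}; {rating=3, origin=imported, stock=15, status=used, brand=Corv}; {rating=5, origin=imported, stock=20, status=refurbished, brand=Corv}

Positive, Positive, Negative, Negative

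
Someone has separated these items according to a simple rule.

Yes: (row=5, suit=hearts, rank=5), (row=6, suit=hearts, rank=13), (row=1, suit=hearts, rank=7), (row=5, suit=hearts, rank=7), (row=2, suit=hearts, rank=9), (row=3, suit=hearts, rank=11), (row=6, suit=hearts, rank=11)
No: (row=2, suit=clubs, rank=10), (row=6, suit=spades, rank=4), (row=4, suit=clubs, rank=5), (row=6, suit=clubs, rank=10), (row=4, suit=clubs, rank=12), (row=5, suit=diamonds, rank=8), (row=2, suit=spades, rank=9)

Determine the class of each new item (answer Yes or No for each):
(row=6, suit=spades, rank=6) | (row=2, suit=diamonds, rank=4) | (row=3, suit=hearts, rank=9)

No, No, Yes

Rule: suit is hearts. This holds for each 'Yes' example and fails for each 'No' one.
(row=6, suit=spades, rank=6): suit is spades — doesn't qualify, so No. (row=2, suit=diamonds, rank=4): suit is diamonds — doesn't qualify, so No. (row=3, suit=hearts, rank=9): suit is hearts — meets the rule, so Yes.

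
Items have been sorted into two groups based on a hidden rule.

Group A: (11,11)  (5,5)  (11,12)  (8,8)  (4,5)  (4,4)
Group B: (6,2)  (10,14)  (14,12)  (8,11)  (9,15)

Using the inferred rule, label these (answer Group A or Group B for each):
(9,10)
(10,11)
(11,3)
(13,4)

Group A, Group A, Group B, Group B

The simplest hypothesis consistent with all the labels is: |first − second| ≤ 1.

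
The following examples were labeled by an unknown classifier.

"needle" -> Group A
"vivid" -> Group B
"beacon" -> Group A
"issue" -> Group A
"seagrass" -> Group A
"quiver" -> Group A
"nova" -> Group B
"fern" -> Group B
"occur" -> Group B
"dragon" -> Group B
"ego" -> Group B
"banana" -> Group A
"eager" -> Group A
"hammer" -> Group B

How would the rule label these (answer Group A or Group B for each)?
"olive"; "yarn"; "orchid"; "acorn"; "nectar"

Group A, Group B, Group B, Group B, Group B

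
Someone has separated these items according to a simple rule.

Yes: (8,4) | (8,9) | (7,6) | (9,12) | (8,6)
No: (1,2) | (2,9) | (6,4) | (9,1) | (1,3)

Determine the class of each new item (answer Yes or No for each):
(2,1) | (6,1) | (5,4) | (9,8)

No, No, No, Yes

The rule appears to be: sum ≥ 12.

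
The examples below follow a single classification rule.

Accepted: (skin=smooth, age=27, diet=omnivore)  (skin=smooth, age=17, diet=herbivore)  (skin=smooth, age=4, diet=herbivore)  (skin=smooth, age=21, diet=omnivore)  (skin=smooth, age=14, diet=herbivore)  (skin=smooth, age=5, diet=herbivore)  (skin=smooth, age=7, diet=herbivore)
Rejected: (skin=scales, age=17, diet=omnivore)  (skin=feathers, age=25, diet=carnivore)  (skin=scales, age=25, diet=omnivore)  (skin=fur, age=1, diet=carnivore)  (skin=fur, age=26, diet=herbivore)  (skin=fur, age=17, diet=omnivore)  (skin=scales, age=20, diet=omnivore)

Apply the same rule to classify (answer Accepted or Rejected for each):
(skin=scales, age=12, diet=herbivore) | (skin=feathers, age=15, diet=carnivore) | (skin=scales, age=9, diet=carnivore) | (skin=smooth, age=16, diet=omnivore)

Rejected, Rejected, Rejected, Accepted

Comparing the two groups points to one rule — skin is smooth.
(skin=scales, age=12, diet=herbivore): Rejected (skin is scales). (skin=feathers, age=15, diet=carnivore): Rejected (skin is feathers). (skin=scales, age=9, diet=carnivore): Rejected (skin is scales). (skin=smooth, age=16, diet=omnivore): Accepted (skin is smooth).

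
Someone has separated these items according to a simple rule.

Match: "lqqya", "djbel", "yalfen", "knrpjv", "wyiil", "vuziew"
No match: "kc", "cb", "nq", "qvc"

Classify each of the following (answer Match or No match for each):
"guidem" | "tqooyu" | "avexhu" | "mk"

Match, Match, Match, No match

Rule: length ≥ 5. This holds for each 'Match' example and fails for each 'No match' one.
"guidem": length 6 — checks out, so Match. "tqooyu": length 6 — checks out, so Match. "avexhu": length 6 — checks out, so Match. "mk": length 2 — does not pass, so No match.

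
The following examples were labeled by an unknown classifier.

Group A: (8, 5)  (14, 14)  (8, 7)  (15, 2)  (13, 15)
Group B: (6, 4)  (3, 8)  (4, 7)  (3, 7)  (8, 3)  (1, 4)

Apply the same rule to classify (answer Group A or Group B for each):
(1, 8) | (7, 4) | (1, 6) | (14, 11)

Group B, Group B, Group B, Group A

The distinguishing property — sum ≥ 13 — holds for all the 'Group A' cases and none of the 'Group B' cases.
(1, 8): 1+8 = 9 — doesn't qualify, so Group B.
(7, 4): 7+4 = 11 — doesn't qualify, so Group B.
(1, 6): 1+6 = 7 — doesn't qualify, so Group B.
(14, 11): 14+11 = 25 — meets the rule, so Group A.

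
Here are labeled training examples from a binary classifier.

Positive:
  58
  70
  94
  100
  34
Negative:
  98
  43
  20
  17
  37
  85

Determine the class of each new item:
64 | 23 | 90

Positive, Negative, Negative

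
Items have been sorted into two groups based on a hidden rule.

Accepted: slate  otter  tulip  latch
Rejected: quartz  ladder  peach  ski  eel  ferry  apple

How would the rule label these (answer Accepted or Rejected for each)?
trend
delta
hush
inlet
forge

Accepted, Accepted, Rejected, Accepted, Rejected

The distinguishing property — odd length AND contains 't' — holds for all the 'Accepted' cases and none of the 'Rejected' cases.
trend: Accepted (length 5, has 't').
delta: Accepted (length 5, has 't').
hush: Rejected (length 4, no 't').
inlet: Accepted (length 5, has 't').
forge: Rejected (length 5, no 't').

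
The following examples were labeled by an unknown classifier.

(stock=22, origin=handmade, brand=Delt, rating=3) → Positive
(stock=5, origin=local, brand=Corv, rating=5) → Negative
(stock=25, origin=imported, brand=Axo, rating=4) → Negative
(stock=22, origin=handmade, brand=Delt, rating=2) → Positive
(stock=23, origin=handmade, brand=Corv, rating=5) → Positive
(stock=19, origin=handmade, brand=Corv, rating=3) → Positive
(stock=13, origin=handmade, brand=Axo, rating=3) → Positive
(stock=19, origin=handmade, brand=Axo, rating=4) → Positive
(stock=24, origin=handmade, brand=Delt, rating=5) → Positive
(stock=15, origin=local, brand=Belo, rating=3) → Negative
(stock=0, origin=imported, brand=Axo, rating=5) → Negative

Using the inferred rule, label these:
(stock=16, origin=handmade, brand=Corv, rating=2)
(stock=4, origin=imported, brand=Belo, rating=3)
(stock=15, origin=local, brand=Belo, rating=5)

Positive, Negative, Negative

One predicate separates the groups cleanly: origin is handmade.
(stock=16, origin=handmade, brand=Corv, rating=2): origin is handmade — passes, so Positive. (stock=4, origin=imported, brand=Belo, rating=3): origin is imported — does not pass, so Negative. (stock=15, origin=local, brand=Belo, rating=5): origin is local — does not pass, so Negative.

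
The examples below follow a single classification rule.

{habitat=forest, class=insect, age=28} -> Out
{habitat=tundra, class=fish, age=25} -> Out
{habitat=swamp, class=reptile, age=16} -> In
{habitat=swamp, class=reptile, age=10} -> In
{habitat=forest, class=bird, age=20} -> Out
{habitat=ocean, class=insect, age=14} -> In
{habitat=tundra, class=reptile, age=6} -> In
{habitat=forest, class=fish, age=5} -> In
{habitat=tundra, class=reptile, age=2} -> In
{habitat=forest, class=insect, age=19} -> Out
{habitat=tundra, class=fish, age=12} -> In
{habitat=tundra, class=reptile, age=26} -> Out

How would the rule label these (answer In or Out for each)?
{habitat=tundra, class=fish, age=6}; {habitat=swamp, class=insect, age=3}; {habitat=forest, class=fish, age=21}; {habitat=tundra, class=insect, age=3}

In, In, Out, In

Every 'In' example satisfies: age ≤ 16. None of the 'Out' examples do.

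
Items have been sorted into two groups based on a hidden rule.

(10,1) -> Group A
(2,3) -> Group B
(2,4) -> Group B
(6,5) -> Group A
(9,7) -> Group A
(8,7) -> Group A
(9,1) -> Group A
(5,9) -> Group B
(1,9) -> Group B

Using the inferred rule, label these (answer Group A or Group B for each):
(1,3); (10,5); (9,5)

All 'Group A' examples share one property — first > second — and every 'Group B' example lacks it.
(1,3): 1 < 3, doesn't qualify → Group B.
(10,5): 10 > 5, meets the rule → Group A.
(9,5): 9 > 5, meets the rule → Group A.

Group B, Group A, Group A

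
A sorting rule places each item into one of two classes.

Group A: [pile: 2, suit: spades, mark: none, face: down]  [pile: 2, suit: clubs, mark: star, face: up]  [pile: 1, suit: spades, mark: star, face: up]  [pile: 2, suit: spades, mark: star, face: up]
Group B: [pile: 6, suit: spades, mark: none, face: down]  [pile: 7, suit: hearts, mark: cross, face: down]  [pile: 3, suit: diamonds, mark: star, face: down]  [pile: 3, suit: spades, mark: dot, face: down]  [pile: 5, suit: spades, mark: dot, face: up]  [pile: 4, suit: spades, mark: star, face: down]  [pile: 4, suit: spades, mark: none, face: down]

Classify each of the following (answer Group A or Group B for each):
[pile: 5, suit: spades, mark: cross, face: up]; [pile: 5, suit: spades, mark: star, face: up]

The simplest hypothesis consistent with all the labels is: pile ≤ 2.

Group B, Group B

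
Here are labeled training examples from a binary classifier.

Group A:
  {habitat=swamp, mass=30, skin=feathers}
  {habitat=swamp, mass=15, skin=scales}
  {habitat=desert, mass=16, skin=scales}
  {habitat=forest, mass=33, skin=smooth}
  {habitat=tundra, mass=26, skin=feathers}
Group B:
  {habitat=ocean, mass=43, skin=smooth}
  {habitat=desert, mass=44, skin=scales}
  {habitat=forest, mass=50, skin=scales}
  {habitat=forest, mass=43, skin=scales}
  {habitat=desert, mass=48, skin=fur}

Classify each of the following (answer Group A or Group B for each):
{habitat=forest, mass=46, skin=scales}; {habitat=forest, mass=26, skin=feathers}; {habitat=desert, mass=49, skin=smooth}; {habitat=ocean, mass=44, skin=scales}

'Group A' ⟺ mass ≤ 33.
{habitat=forest, mass=46, skin=scales} → mass = 46 → Group B.
{habitat=forest, mass=26, skin=feathers} → mass = 26 → Group A.
{habitat=desert, mass=49, skin=smooth} → mass = 49 → Group B.
{habitat=ocean, mass=44, skin=scales} → mass = 44 → Group B.

Group B, Group A, Group B, Group B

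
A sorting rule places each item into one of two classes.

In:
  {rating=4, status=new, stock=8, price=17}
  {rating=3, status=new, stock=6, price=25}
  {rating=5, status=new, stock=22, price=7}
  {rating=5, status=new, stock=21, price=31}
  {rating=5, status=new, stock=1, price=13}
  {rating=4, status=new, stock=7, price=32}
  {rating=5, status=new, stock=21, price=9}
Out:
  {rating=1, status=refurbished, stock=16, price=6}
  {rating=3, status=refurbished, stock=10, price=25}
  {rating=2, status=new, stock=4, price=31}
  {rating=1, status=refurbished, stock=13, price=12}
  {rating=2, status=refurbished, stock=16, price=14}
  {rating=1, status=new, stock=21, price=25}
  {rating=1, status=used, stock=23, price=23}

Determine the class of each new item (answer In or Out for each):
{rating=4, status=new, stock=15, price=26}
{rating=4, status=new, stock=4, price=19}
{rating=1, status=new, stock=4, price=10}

The common property of the 'In' items is: status is new AND rating ≥ 3. No 'Out' item has it.
{rating=4, status=new, stock=15, price=26}: status is new, rating = 4 — passes, so In.
{rating=4, status=new, stock=4, price=19}: status is new, rating = 4 — passes, so In.
{rating=1, status=new, stock=4, price=10}: status is new, rating = 1 — does not satisfy this, so Out.

In, In, Out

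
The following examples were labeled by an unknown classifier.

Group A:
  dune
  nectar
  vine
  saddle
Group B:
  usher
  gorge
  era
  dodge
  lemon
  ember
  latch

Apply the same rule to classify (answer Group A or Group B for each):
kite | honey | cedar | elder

The pattern is that an item is 'Group A' exactly when: even length.
kite: Group A (length 4).
honey: Group B (length 5).
cedar: Group B (length 5).
elder: Group B (length 5).

Group A, Group B, Group B, Group B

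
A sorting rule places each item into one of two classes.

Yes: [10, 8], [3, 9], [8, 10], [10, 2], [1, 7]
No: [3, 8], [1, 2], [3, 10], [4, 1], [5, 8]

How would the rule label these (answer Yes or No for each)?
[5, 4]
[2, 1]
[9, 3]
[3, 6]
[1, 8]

No, No, Yes, No, No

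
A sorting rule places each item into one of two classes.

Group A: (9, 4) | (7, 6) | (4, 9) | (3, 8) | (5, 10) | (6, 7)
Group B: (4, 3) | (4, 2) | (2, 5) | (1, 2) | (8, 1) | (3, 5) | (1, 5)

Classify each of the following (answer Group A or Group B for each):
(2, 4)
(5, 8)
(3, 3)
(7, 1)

The rule appears to be: sum ≥ 11.
(2, 4): Group B (2+4 = 6).
(5, 8): Group A (5+8 = 13).
(3, 3): Group B (3+3 = 6).
(7, 1): Group B (7+1 = 8).

Group B, Group A, Group B, Group B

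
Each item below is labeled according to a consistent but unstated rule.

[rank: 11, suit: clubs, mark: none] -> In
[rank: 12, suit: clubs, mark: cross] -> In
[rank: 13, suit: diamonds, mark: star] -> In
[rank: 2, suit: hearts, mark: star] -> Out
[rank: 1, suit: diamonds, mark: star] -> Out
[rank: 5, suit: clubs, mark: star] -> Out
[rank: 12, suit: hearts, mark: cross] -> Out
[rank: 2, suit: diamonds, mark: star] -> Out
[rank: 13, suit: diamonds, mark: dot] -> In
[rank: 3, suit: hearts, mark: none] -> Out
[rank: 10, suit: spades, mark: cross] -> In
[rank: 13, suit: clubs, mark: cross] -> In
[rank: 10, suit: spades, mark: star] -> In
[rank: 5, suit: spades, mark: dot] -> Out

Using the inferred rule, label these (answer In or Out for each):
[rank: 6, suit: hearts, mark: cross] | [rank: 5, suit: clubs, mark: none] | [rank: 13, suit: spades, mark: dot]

Out, Out, In

The classifier is using: suit is not hearts AND rank ≥ 10.
[rank: 6, suit: hearts, mark: cross]: suit is hearts, rank = 6 — lacks this property, so Out.
[rank: 5, suit: clubs, mark: none]: suit is clubs, rank = 5 — lacks this property, so Out.
[rank: 13, suit: spades, mark: dot]: suit is spades, rank = 13 — satisfies this, so In.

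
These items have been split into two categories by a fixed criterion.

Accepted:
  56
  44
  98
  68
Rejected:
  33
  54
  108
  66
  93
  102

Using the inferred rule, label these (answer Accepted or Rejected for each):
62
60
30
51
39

The distinguishing property — not a multiple of 3 — holds for all the 'Accepted' cases and none of the 'Rejected' cases.

Accepted, Rejected, Rejected, Rejected, Rejected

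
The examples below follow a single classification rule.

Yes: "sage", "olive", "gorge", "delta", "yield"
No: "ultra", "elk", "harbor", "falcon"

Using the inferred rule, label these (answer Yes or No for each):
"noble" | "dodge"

Yes, Yes

One predicate separates the groups cleanly: length ≥ 4 AND contains 'e'.
"noble" — length 5, has 'e', hence Yes. "dodge" — length 5, has 'e', hence Yes.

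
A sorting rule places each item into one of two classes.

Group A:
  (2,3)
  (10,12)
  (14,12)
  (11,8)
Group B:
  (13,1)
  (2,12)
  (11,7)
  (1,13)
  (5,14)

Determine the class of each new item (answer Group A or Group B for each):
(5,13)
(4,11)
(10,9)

Group B, Group B, Group A

The distinguishing property — |first − second| ≤ 3 — holds for all the 'Group A' cases and none of the 'Group B' cases.
(5,13) — |5−13| = 8, hence Group B.
(4,11) — |4−11| = 7, hence Group B.
(10,9) — |10−9| = 1, hence Group A.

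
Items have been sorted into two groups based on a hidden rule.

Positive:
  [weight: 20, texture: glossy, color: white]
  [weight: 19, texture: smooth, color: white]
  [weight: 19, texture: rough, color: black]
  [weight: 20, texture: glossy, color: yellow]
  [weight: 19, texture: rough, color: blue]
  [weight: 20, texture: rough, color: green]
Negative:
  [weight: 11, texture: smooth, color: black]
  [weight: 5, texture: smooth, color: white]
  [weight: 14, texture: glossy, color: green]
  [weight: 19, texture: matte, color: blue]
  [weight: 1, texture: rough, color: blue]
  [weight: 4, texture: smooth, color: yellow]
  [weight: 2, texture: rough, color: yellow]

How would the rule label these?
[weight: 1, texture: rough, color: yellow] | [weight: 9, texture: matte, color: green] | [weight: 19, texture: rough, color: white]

The distinguishing property — texture is not matte AND weight ≥ 19 — holds for all the 'Positive' cases and none of the 'Negative' cases.
[weight: 1, texture: rough, color: yellow] — texture is rough, weight = 1, hence Negative.
[weight: 9, texture: matte, color: green] — texture is matte, weight = 9, hence Negative.
[weight: 19, texture: rough, color: white] — texture is rough, weight = 19, hence Positive.

Negative, Negative, Positive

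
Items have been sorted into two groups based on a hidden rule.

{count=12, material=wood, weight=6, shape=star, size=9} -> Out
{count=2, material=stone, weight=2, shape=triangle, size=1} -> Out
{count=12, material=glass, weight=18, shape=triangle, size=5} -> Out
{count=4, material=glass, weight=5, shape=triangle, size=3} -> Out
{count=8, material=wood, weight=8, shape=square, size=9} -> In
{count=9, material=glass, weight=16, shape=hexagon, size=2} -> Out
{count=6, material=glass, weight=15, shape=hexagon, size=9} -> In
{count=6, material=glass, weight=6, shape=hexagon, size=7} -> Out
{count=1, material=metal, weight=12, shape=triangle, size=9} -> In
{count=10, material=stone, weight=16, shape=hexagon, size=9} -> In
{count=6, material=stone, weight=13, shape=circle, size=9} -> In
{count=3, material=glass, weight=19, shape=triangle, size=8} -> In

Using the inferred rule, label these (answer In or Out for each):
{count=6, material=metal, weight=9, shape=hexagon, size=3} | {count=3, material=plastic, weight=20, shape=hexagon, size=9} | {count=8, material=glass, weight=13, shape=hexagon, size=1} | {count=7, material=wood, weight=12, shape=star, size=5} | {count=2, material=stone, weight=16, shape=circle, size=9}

Out, In, Out, Out, In

All 'In' examples share one property — count ≤ 10 AND size ≥ 8 — and every 'Out' example lacks it.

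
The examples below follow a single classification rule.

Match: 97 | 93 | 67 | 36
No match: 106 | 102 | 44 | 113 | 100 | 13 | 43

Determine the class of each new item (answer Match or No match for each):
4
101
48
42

No match, No match, Match, No match

The common property of the 'Match' items is: digit sum ≥ 9. No 'No match' item has it.
4: digit sum 4 — doesn't match, so No match. 101: digit sum 1+0+1 = 2 — doesn't match, so No match. 48: digit sum 4+8 = 12 — matches, so Match. 42: digit sum 4+2 = 6 — doesn't match, so No match.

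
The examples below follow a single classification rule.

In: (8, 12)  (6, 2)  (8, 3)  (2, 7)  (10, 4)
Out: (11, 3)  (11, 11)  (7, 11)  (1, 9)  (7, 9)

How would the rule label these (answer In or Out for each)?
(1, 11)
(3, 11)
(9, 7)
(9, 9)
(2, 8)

The simplest hypothesis consistent with all the labels is: first is even.
Out: (1, 11), since first 1. Out: (3, 11), since first 3. Out: (9, 7), since first 9. Out: (9, 9), since first 9. In: (2, 8), since first 2.

Out, Out, Out, Out, In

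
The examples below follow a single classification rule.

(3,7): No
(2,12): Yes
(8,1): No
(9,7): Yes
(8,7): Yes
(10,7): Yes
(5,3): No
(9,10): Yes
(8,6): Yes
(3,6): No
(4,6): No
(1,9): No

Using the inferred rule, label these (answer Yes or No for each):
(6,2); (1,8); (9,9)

No, No, Yes

One predicate separates the groups cleanly: sum ≥ 14.
(6,2) — 6+2 = 8, hence No.
(1,8) — 1+8 = 9, hence No.
(9,9) — 9+9 = 18, hence Yes.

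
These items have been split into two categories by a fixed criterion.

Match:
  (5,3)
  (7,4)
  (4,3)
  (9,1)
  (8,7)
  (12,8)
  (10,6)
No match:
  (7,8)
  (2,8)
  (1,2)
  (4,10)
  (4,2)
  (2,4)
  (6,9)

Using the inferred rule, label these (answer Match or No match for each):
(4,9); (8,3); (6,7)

Every 'Match' example satisfies: first > second AND sum ≥ 7. None of the 'No match' examples do.
(4,9): 4 < 9, 4+9 = 13 — fails the rule, so No match. (8,3): 8 > 3, 8+3 = 11 — passes, so Match. (6,7): 6 < 7, 6+7 = 13 — fails the rule, so No match.

No match, Match, No match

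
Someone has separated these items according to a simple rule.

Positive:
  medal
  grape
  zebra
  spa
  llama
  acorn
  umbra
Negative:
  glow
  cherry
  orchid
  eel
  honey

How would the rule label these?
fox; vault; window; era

Negative, Positive, Negative, Positive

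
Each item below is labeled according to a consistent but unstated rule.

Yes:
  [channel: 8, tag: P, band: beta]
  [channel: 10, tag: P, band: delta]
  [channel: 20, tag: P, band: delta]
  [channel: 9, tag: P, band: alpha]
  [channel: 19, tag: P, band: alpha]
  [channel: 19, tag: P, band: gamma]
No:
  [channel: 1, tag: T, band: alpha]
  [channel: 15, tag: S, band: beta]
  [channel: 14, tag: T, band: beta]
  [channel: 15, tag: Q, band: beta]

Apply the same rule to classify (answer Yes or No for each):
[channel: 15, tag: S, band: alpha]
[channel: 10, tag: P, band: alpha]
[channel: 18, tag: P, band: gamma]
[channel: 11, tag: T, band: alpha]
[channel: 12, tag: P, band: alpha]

No, Yes, Yes, No, Yes

The simplest hypothesis consistent with all the labels is: tag is P.
[channel: 15, tag: S, band: alpha]: tag is S — doesn't match, so No.
[channel: 10, tag: P, band: alpha]: tag is P — passes, so Yes.
[channel: 18, tag: P, band: gamma]: tag is P — passes, so Yes.
[channel: 11, tag: T, band: alpha]: tag is T — doesn't match, so No.
[channel: 12, tag: P, band: alpha]: tag is P — passes, so Yes.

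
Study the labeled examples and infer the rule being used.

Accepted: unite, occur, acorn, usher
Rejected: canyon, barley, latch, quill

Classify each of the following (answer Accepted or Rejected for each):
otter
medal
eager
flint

Accepted, Rejected, Accepted, Rejected

A rule that fits every label: starts with a vowel — true of each 'Accepted' example, false of each 'Rejected' one.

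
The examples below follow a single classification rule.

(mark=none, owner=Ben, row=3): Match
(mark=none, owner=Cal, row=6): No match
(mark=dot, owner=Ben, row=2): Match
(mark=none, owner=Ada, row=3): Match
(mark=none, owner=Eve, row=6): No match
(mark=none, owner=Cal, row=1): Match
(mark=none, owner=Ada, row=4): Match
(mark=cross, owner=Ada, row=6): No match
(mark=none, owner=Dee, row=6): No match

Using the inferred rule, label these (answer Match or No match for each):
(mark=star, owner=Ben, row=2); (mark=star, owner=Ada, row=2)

Match, Match

The simplest hypothesis consistent with all the labels is: row ≤ 4.
(mark=star, owner=Ben, row=2) → row = 2 → Match.
(mark=star, owner=Ada, row=2) → row = 2 → Match.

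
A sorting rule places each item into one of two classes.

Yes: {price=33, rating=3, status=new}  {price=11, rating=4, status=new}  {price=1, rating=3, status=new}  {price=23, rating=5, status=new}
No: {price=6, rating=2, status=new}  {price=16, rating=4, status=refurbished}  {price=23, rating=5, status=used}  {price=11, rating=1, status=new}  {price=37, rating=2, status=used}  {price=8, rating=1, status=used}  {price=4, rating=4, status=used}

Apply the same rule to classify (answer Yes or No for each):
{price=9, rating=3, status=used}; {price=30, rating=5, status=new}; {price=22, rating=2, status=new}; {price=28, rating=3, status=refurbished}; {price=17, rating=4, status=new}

No, Yes, No, No, Yes

A rule that fits every label: status is new AND rating ≥ 3 — true of each 'Yes' example, false of each 'No' one.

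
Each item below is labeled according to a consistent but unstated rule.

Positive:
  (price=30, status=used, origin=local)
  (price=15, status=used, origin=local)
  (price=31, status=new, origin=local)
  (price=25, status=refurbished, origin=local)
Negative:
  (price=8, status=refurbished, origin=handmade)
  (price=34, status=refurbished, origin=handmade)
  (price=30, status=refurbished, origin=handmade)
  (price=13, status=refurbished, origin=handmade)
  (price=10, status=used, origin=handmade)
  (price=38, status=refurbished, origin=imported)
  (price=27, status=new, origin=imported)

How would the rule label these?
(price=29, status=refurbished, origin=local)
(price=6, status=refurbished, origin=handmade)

Positive, Negative

Comparing the two groups points to one rule — origin is local.
(price=29, status=refurbished, origin=local) — origin is local, hence Positive. (price=6, status=refurbished, origin=handmade) — origin is handmade, hence Negative.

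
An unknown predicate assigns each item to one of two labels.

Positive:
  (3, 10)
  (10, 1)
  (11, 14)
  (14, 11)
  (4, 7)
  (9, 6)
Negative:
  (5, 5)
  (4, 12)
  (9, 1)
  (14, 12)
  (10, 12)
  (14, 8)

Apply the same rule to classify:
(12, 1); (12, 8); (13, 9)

Positive, Negative, Negative

The common property of the 'Positive' items is: sum is odd. No 'Negative' item has it.
(12, 1) → 12+1 = 13 → Positive. (12, 8) → 12+8 = 20 → Negative. (13, 9) → 13+9 = 22 → Negative.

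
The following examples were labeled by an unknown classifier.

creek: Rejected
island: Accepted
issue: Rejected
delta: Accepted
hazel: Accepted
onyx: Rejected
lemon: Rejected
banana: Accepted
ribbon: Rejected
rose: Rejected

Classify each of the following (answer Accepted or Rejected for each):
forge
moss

Rejected, Rejected

The distinguishing property — contains 'a' — holds for all the 'Accepted' cases and none of the 'Rejected' cases.
forge: no 'a', does not satisfy this → Rejected.
moss: no 'a', does not satisfy this → Rejected.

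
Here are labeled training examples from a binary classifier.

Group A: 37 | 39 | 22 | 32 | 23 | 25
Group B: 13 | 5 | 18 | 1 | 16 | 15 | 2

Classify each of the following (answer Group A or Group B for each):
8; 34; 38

Group B, Group A, Group A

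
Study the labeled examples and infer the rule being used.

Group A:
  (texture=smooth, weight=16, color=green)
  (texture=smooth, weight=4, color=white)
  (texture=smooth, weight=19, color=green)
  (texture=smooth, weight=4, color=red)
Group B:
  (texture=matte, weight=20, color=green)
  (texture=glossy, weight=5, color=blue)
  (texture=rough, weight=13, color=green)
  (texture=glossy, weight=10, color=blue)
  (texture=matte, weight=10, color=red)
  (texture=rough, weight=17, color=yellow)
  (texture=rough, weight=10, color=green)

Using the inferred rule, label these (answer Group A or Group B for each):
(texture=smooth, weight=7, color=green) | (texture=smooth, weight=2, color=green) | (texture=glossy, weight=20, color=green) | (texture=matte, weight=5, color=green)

Group A, Group A, Group B, Group B

Comparing the two groups points to one rule — texture is smooth.
(texture=smooth, weight=7, color=green): texture is smooth, has this property → Group A.
(texture=smooth, weight=2, color=green): texture is smooth, has this property → Group A.
(texture=glossy, weight=20, color=green): texture is glossy, fails the rule → Group B.
(texture=matte, weight=5, color=green): texture is matte, fails the rule → Group B.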